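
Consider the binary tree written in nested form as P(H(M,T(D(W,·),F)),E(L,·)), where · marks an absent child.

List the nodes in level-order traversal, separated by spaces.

P H E M T L D F W

Level-order visits nodes level by level from the root, left to right within each level.
Level 0: P
Level 1: H, E
Level 2: M, T, L
Level 3: D, F
Level 4: W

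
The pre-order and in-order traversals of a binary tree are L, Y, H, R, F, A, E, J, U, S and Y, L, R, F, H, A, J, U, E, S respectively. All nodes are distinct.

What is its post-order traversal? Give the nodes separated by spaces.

The first element of pre-order is the root; it splits in-order into left and right subtrees.
Root L: left subtree has 1 node {Y}, right has 8 {R, F, H, A, J, U, E, S}.
  Root H: left subtree has 2 nodes {R, F}, right has 5 {A, J, U, E, S}.
    Root R: left subtree has 0 nodes { }, right has 1 {F}.
    Root A: left subtree has 0 nodes { }, right has 4 {J, U, E, S}.
      Root E: left subtree has 2 nodes {J, U}, right has 1 {S}.
        Root J: left subtree has 0 nodes { }, right has 1 {U}.

Y F R U J S E A H L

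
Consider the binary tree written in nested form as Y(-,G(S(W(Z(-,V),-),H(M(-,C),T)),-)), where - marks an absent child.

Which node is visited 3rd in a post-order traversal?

Post-order visits the left subtree, then the right subtree, then the node.
At Y: no left child.
At Y: go right to G.
  At G: go left to S.
    At S: go left to W.
      At W: go left to Z.
        At Z: no left child.
        At Z: go right to V.
          V is a leaf — visit V.
        Visit Z.
      At W: no right child.
      Visit W.
    At S: go right to H.
      At H: go left to M.
        At M: no left child.
        At M: go right to C.
          C is a leaf — visit C.
        Visit M.
      At H: go right to T.
        T is a leaf — visit T.
      Visit H.
    Visit S.
  At G: no right child.
  Visit G.
Visit Y.
Full post-order sequence: V, Z, W, C, M, T, H, S, G, Y.

W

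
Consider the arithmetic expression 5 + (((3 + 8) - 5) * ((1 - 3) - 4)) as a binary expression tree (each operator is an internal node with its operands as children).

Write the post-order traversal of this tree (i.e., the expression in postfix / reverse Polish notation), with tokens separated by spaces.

Post-order on an expression tree gives postfix notation: for each operator, emit left operand, right operand, then the operator.

5 3 8 + 5 - 1 3 - 4 - * +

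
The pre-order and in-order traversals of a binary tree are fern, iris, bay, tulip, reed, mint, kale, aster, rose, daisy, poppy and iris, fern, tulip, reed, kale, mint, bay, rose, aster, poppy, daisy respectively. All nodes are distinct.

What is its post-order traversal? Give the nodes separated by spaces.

iris kale mint reed tulip rose poppy daisy aster bay fern

The first element of pre-order is the root; it splits in-order into left and right subtrees.
Root fern: left subtree has 1 node {iris}, right has 9 {tulip, reed, kale, mint, bay, rose, aster, poppy, daisy}.
  Root bay: left subtree has 4 nodes {tulip, reed, kale, mint}, right has 4 {rose, aster, poppy, daisy}.
    Root tulip: left subtree has 0 nodes { }, right has 3 {reed, kale, mint}.
      Root reed: left subtree has 0 nodes { }, right has 2 {kale, mint}.
        Root mint: left subtree has 1 node {kale}, right has 0 { }.
    Root aster: left subtree has 1 node {rose}, right has 2 {poppy, daisy}.
      Root daisy: left subtree has 1 node {poppy}, right has 0 { }.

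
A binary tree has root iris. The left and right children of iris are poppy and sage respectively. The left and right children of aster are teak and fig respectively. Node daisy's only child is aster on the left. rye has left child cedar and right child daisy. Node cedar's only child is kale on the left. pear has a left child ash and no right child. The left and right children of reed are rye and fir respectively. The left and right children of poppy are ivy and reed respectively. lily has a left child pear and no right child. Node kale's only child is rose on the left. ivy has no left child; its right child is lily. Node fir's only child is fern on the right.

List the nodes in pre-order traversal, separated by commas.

Pre-order visits the node, then its left subtree, then its right subtree.
Visit iris.
At iris: go left to poppy.
  Visit poppy.
  At poppy: go left to ivy.
    Visit ivy.
    At ivy: no left child.
    At ivy: go right to lily.
      Visit lily.
      At lily: go left to pear.
        Visit pear.
        At pear: go left to ash.
          ash is a leaf — visit ash.
        At pear: no right child.
      At lily: no right child.
  At poppy: go right to reed.
    Visit reed.
    At reed: go left to rye.
      Visit rye.
      At rye: go left to cedar.
        Visit cedar.
        At cedar: go left to kale.
          Visit kale.
          At kale: go left to rose.
            rose is a leaf — visit rose.
          At kale: no right child.
        At cedar: no right child.
      At rye: go right to daisy.
        Visit daisy.
        At daisy: go left to aster.
          Visit aster.
          At aster: go left to teak.
            teak is a leaf — visit teak.
          At aster: go right to fig.
            fig is a leaf — visit fig.
        At daisy: no right child.
    At reed: go right to fir.
      Visit fir.
      At fir: no left child.
      At fir: go right to fern.
        fern is a leaf — visit fern.
At iris: go right to sage.
  sage is a leaf — visit sage.

iris, poppy, ivy, lily, pear, ash, reed, rye, cedar, kale, rose, daisy, aster, teak, fig, fir, fern, sage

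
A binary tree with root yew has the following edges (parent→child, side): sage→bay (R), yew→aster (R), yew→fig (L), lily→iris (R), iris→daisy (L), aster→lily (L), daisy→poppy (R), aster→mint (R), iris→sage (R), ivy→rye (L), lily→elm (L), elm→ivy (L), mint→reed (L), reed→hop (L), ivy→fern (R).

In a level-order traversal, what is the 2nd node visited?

fig

Level-order visits nodes level by level from the root, left to right within each level.
Level 0: yew
Level 1: fig, aster
Level 2: lily, mint
Level 3: elm, iris, reed
Level 4: ivy, daisy, sage, hop
Level 5: rye, fern, poppy, bay
Full level-order sequence: yew, fig, aster, lily, mint, elm, iris, reed, ivy, daisy, sage, hop, rye, fern, poppy, bay.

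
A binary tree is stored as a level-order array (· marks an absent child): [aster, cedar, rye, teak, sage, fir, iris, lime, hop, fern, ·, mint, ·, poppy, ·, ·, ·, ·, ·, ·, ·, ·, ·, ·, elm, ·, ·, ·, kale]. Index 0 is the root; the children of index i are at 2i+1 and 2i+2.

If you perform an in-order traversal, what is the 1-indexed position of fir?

10

In-order visits the left subtree, then the node, then the right subtree.
At aster: go left to cedar.
  At cedar: go left to teak.
    At teak: go left to lime.
      lime is a leaf — visit lime.
    Visit teak.
    At teak: go right to hop.
      hop is a leaf — visit hop.
  Visit cedar.
  At cedar: go right to sage.
    At sage: go left to fern.
      fern is a leaf — visit fern.
    Visit sage.
    At sage: no right child.
Visit aster.
At aster: go right to rye.
  At rye: go left to fir.
    At fir: go left to mint.
      At mint: no left child.
      Visit mint.
      At mint: go right to elm.
        elm is a leaf — visit elm.
    Visit fir.
    At fir: no right child.
  Visit rye.
  At rye: go right to iris.
    At iris: go left to poppy.
      At poppy: no left child.
      Visit poppy.
      At poppy: go right to kale.
        kale is a leaf — visit kale.
    Visit iris.
    At iris: no right child.
Full in-order sequence: lime, teak, hop, cedar, fern, sage, aster, mint, elm, fir, rye, poppy, kale, iris.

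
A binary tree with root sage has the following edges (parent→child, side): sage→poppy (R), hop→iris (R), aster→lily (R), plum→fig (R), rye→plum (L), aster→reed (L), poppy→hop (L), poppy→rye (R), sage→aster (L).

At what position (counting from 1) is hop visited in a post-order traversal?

Post-order visits the left subtree, then the right subtree, then the node.
At sage: go left to aster.
  At aster: go left to reed.
    reed is a leaf — visit reed.
  At aster: go right to lily.
    lily is a leaf — visit lily.
  Visit aster.
At sage: go right to poppy.
  At poppy: go left to hop.
    At hop: no left child.
    At hop: go right to iris.
      iris is a leaf — visit iris.
    Visit hop.
  At poppy: go right to rye.
    At rye: go left to plum.
      At plum: no left child.
      At plum: go right to fig.
        fig is a leaf — visit fig.
      Visit plum.
    At rye: no right child.
    Visit rye.
  Visit poppy.
Visit sage.
Full post-order sequence: reed, lily, aster, iris, hop, fig, plum, rye, poppy, sage.

5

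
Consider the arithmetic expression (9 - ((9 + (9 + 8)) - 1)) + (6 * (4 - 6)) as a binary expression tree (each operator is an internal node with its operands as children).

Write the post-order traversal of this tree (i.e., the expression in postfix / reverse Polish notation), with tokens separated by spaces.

9 9 9 8 + + 1 - - 6 4 6 - * +

Post-order on an expression tree gives postfix notation: for each operator, emit left operand, right operand, then the operator.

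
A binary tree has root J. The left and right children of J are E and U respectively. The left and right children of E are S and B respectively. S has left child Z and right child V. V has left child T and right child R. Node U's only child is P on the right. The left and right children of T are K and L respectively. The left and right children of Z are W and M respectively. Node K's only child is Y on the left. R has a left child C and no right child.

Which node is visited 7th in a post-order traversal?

Post-order visits the left subtree, then the right subtree, then the node.
At J: go left to E.
  At E: go left to S.
    At S: go left to Z.
      At Z: go left to W.
        W is a leaf — visit W.
      At Z: go right to M.
        M is a leaf — visit M.
      Visit Z.
    At S: go right to V.
      At V: go left to T.
        At T: go left to K.
          At K: go left to Y.
            Y is a leaf — visit Y.
          At K: no right child.
          Visit K.
        At T: go right to L.
          L is a leaf — visit L.
        Visit T.
      At V: go right to R.
        At R: go left to C.
          C is a leaf — visit C.
        At R: no right child.
        Visit R.
      Visit V.
    Visit S.
  At E: go right to B.
    B is a leaf — visit B.
  Visit E.
At J: go right to U.
  At U: no left child.
  At U: go right to P.
    P is a leaf — visit P.
  Visit U.
Visit J.
Full post-order sequence: W, M, Z, Y, K, L, T, C, R, V, S, B, E, P, U, J.

T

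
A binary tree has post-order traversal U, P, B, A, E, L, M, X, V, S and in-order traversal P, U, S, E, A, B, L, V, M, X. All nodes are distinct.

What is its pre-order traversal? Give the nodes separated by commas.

S, P, U, V, L, E, A, B, X, M

The last element of post-order is the root; it splits in-order into left and right subtrees.
Root S: left subtree has 2 nodes {P, U}, right has 7 {E, A, B, L, V, M, X}.
  Root P: left subtree has 0 nodes { }, right has 1 {U}.
  Root V: left subtree has 4 nodes {E, A, B, L}, right has 2 {M, X}.
    Root L: left subtree has 3 nodes {E, A, B}, right has 0 { }.
      Root E: left subtree has 0 nodes { }, right has 2 {A, B}.
        Root A: left subtree has 0 nodes { }, right has 1 {B}.
    Root X: left subtree has 1 node {M}, right has 0 { }.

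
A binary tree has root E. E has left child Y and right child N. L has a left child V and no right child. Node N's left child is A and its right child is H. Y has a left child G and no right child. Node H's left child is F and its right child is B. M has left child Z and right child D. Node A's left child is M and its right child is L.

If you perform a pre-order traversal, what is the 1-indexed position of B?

13

Pre-order visits the node, then its left subtree, then its right subtree.
Visit E.
At E: go left to Y.
  Visit Y.
  At Y: go left to G.
    G is a leaf — visit G.
  At Y: no right child.
At E: go right to N.
  Visit N.
  At N: go left to A.
    Visit A.
    At A: go left to M.
      Visit M.
      At M: go left to Z.
        Z is a leaf — visit Z.
      At M: go right to D.
        D is a leaf — visit D.
    At A: go right to L.
      Visit L.
      At L: go left to V.
        V is a leaf — visit V.
      At L: no right child.
  At N: go right to H.
    Visit H.
    At H: go left to F.
      F is a leaf — visit F.
    At H: go right to B.
      B is a leaf — visit B.
Full pre-order sequence: E, Y, G, N, A, M, Z, D, L, V, H, F, B.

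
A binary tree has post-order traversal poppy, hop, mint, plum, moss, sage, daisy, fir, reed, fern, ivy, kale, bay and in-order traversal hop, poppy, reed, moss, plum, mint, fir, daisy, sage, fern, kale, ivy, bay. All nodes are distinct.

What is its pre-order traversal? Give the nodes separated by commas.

bay, kale, fern, reed, hop, poppy, fir, moss, plum, mint, daisy, sage, ivy

The last element of post-order is the root; it splits in-order into left and right subtrees.
Root bay: left subtree has 12 nodes {hop, poppy, reed, moss, plum, mint, fir, daisy, sage, fern, kale, ivy}, right has 0 { }.
  Root kale: left subtree has 10 nodes {hop, poppy, reed, moss, plum, mint, fir, daisy, sage, fern}, right has 1 {ivy}.
    Root fern: left subtree has 9 nodes {hop, poppy, reed, moss, plum, mint, fir, daisy, sage}, right has 0 { }.
      Root reed: left subtree has 2 nodes {hop, poppy}, right has 6 {moss, plum, mint, fir, daisy, sage}.
        Root hop: left subtree has 0 nodes { }, right has 1 {poppy}.
        Root fir: left subtree has 3 nodes {moss, plum, mint}, right has 2 {daisy, sage}.
          Root moss: left subtree has 0 nodes { }, right has 2 {plum, mint}.
            Root plum: left subtree has 0 nodes { }, right has 1 {mint}.
          Root daisy: left subtree has 0 nodes { }, right has 1 {sage}.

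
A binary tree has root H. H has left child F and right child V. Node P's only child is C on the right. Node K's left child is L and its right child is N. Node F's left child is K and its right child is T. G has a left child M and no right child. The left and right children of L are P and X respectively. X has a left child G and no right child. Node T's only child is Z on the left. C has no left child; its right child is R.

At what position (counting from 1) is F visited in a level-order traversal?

2

Level-order visits nodes level by level from the root, left to right within each level.
Level 0: H
Level 1: F, V
Level 2: K, T
Level 3: L, N, Z
Level 4: P, X
Level 5: C, G
Level 6: R, M
Full level-order sequence: H, F, V, K, T, L, N, Z, P, X, C, G, R, M.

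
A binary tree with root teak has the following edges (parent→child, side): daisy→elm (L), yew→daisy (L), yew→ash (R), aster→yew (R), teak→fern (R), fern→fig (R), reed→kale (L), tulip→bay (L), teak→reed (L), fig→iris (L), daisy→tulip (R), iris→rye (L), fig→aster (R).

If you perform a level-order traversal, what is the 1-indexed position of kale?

Level-order visits nodes level by level from the root, left to right within each level.
Level 0: teak
Level 1: reed, fern
Level 2: kale, fig
Level 3: iris, aster
Level 4: rye, yew
Level 5: daisy, ash
Level 6: elm, tulip
Level 7: bay
Full level-order sequence: teak, reed, fern, kale, fig, iris, aster, rye, yew, daisy, ash, elm, tulip, bay.

4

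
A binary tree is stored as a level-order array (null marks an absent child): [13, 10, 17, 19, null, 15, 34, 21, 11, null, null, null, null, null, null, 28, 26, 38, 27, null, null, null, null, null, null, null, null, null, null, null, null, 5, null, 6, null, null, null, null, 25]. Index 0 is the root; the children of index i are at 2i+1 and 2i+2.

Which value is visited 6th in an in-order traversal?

19

In-order visits the left subtree, then the node, then the right subtree.
At 13: go left to 10.
  At 10: go left to 19.
    At 19: go left to 21.
      At 21: go left to 28.
        At 28: go left to 5.
          5 is a leaf — visit 5.
        Visit 28.
        At 28: no right child.
      Visit 21.
      At 21: go right to 26.
        At 26: go left to 6.
          6 is a leaf — visit 6.
        Visit 26.
        At 26: no right child.
    Visit 19.
    At 19: go right to 11.
      At 11: go left to 38.
        38 is a leaf — visit 38.
      Visit 11.
      At 11: go right to 27.
        At 27: no left child.
        Visit 27.
        At 27: go right to 25.
          25 is a leaf — visit 25.
  Visit 10.
  At 10: no right child.
Visit 13.
At 13: go right to 17.
  At 17: go left to 15.
    15 is a leaf — visit 15.
  Visit 17.
  At 17: go right to 34.
    34 is a leaf — visit 34.
Full in-order sequence: 5, 28, 21, 6, 26, 19, 38, 11, 27, 25, 10, 13, 15, 17, 34.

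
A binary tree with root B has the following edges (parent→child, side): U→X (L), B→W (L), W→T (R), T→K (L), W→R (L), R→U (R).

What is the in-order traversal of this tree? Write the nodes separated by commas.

R, X, U, W, K, T, B

In-order visits the left subtree, then the node, then the right subtree.
At B: go left to W.
  At W: go left to R.
    At R: no left child.
    Visit R.
    At R: go right to U.
      At U: go left to X.
        X is a leaf — visit X.
      Visit U.
      At U: no right child.
  Visit W.
  At W: go right to T.
    At T: go left to K.
      K is a leaf — visit K.
    Visit T.
    At T: no right child.
Visit B.
At B: no right child.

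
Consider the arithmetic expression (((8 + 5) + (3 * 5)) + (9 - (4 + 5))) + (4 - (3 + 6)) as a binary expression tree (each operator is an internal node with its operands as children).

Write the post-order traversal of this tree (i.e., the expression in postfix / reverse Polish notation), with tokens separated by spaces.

8 5 + 3 5 * + 9 4 5 + - + 4 3 6 + - +

Post-order on an expression tree gives postfix notation: for each operator, emit left operand, right operand, then the operator.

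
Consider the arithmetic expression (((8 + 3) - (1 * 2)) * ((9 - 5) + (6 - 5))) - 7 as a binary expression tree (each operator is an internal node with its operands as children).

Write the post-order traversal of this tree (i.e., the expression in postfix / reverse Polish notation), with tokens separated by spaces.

Post-order on an expression tree gives postfix notation: for each operator, emit left operand, right operand, then the operator.

8 3 + 1 2 * - 9 5 - 6 5 - + * 7 -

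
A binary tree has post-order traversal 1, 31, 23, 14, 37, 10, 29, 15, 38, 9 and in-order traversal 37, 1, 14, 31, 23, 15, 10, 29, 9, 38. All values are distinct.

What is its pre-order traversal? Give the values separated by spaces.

The last element of post-order is the root; it splits in-order into left and right subtrees.
Root 9: left subtree has 8 nodes {37, 1, 14, 31, 23, 15, 10, 29}, right has 1 {38}.
  Root 15: left subtree has 5 nodes {37, 1, 14, 31, 23}, right has 2 {10, 29}.
    Root 37: left subtree has 0 nodes { }, right has 4 {1, 14, 31, 23}.
      Root 14: left subtree has 1 node {1}, right has 2 {31, 23}.
        Root 23: left subtree has 1 node {31}, right has 0 { }.
    Root 29: left subtree has 1 node {10}, right has 0 { }.

9 15 37 14 1 23 31 29 10 38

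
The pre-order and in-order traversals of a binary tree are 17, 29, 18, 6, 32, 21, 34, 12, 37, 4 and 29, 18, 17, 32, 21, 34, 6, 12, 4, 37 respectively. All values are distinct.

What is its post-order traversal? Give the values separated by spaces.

The first element of pre-order is the root; it splits in-order into left and right subtrees.
Root 17: left subtree has 2 nodes {29, 18}, right has 7 {32, 21, 34, 6, 12, 4, 37}.
  Root 29: left subtree has 0 nodes { }, right has 1 {18}.
  Root 6: left subtree has 3 nodes {32, 21, 34}, right has 3 {12, 4, 37}.
    Root 32: left subtree has 0 nodes { }, right has 2 {21, 34}.
      Root 21: left subtree has 0 nodes { }, right has 1 {34}.
    Root 12: left subtree has 0 nodes { }, right has 2 {4, 37}.
      Root 37: left subtree has 1 node {4}, right has 0 { }.

18 29 34 21 32 4 37 12 6 17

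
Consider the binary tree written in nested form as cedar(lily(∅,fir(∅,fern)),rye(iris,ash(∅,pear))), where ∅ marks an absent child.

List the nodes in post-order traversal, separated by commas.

fern, fir, lily, iris, pear, ash, rye, cedar

Post-order visits the left subtree, then the right subtree, then the node.
At cedar: go left to lily.
  At lily: no left child.
  At lily: go right to fir.
    At fir: no left child.
    At fir: go right to fern.
      fern is a leaf — visit fern.
    Visit fir.
  Visit lily.
At cedar: go right to rye.
  At rye: go left to iris.
    iris is a leaf — visit iris.
  At rye: go right to ash.
    At ash: no left child.
    At ash: go right to pear.
      pear is a leaf — visit pear.
    Visit ash.
  Visit rye.
Visit cedar.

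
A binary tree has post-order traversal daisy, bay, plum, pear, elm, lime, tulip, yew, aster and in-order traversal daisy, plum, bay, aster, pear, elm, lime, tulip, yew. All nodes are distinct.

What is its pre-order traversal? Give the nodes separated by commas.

The last element of post-order is the root; it splits in-order into left and right subtrees.
Root aster: left subtree has 3 nodes {daisy, plum, bay}, right has 5 {pear, elm, lime, tulip, yew}.
  Root plum: left subtree has 1 node {daisy}, right has 1 {bay}.
  Root yew: left subtree has 4 nodes {pear, elm, lime, tulip}, right has 0 { }.
    Root tulip: left subtree has 3 nodes {pear, elm, lime}, right has 0 { }.
      Root lime: left subtree has 2 nodes {pear, elm}, right has 0 { }.
        Root elm: left subtree has 1 node {pear}, right has 0 { }.

aster, plum, daisy, bay, yew, tulip, lime, elm, pear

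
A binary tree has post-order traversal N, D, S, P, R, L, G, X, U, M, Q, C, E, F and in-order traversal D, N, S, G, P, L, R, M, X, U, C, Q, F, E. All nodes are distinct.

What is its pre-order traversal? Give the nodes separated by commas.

F, C, M, G, S, D, N, L, P, R, U, X, Q, E

The last element of post-order is the root; it splits in-order into left and right subtrees.
Root F: left subtree has 12 nodes {D, N, S, G, P, L, R, M, X, U, C, Q}, right has 1 {E}.
  Root C: left subtree has 10 nodes {D, N, S, G, P, L, R, M, X, U}, right has 1 {Q}.
    Root M: left subtree has 7 nodes {D, N, S, G, P, L, R}, right has 2 {X, U}.
      Root G: left subtree has 3 nodes {D, N, S}, right has 3 {P, L, R}.
        Root S: left subtree has 2 nodes {D, N}, right has 0 { }.
          Root D: left subtree has 0 nodes { }, right has 1 {N}.
        Root L: left subtree has 1 node {P}, right has 1 {R}.
      Root U: left subtree has 1 node {X}, right has 0 { }.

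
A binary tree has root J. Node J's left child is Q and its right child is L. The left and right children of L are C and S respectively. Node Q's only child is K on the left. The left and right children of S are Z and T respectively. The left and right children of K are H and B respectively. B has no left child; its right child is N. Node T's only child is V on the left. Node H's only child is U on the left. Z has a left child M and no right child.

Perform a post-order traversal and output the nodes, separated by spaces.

Post-order visits the left subtree, then the right subtree, then the node.
At J: go left to Q.
  At Q: go left to K.
    At K: go left to H.
      At H: go left to U.
        U is a leaf — visit U.
      At H: no right child.
      Visit H.
    At K: go right to B.
      At B: no left child.
      At B: go right to N.
        N is a leaf — visit N.
      Visit B.
    Visit K.
  At Q: no right child.
  Visit Q.
At J: go right to L.
  At L: go left to C.
    C is a leaf — visit C.
  At L: go right to S.
    At S: go left to Z.
      At Z: go left to M.
        M is a leaf — visit M.
      At Z: no right child.
      Visit Z.
    At S: go right to T.
      At T: go left to V.
        V is a leaf — visit V.
      At T: no right child.
      Visit T.
    Visit S.
  Visit L.
Visit J.

U H N B K Q C M Z V T S L J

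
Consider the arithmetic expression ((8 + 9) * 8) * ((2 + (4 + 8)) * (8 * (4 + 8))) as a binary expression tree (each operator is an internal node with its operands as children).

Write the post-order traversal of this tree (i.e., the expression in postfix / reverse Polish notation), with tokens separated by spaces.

Post-order on an expression tree gives postfix notation: for each operator, emit left operand, right operand, then the operator.

8 9 + 8 * 2 4 8 + + 8 4 8 + * * *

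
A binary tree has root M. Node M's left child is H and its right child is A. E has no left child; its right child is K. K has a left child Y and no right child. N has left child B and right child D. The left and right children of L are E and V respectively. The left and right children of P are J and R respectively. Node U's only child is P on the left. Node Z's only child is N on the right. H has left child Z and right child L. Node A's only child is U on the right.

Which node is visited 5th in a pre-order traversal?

Pre-order visits the node, then its left subtree, then its right subtree.
Visit M.
At M: go left to H.
  Visit H.
  At H: go left to Z.
    Visit Z.
    At Z: no left child.
    At Z: go right to N.
      Visit N.
      At N: go left to B.
        B is a leaf — visit B.
      At N: go right to D.
        D is a leaf — visit D.
  At H: go right to L.
    Visit L.
    At L: go left to E.
      Visit E.
      At E: no left child.
      At E: go right to K.
        Visit K.
        At K: go left to Y.
          Y is a leaf — visit Y.
        At K: no right child.
    At L: go right to V.
      V is a leaf — visit V.
At M: go right to A.
  Visit A.
  At A: no left child.
  At A: go right to U.
    Visit U.
    At U: go left to P.
      Visit P.
      At P: go left to J.
        J is a leaf — visit J.
      At P: go right to R.
        R is a leaf — visit R.
    At U: no right child.
Full pre-order sequence: M, H, Z, N, B, D, L, E, K, Y, V, A, U, P, J, R.

B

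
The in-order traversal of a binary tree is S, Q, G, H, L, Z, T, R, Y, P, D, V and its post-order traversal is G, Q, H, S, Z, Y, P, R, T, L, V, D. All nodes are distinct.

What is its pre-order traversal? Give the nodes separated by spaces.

The last element of post-order is the root; it splits in-order into left and right subtrees.
Root D: left subtree has 10 nodes {S, Q, G, H, L, Z, T, R, Y, P}, right has 1 {V}.
  Root L: left subtree has 4 nodes {S, Q, G, H}, right has 5 {Z, T, R, Y, P}.
    Root S: left subtree has 0 nodes { }, right has 3 {Q, G, H}.
      Root H: left subtree has 2 nodes {Q, G}, right has 0 { }.
        Root Q: left subtree has 0 nodes { }, right has 1 {G}.
    Root T: left subtree has 1 node {Z}, right has 3 {R, Y, P}.
      Root R: left subtree has 0 nodes { }, right has 2 {Y, P}.
        Root P: left subtree has 1 node {Y}, right has 0 { }.

D L S H Q G T Z R P Y V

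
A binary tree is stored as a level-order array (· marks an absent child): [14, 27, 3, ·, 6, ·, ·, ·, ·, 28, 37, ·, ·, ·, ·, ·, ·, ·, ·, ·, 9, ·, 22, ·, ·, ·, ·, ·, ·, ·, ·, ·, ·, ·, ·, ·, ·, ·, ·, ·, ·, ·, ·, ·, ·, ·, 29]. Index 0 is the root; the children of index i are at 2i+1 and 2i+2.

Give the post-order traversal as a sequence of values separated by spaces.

9 28 29 22 37 6 27 3 14

Post-order visits the left subtree, then the right subtree, then the node.
At 14: go left to 27.
  At 27: no left child.
  At 27: go right to 6.
    At 6: go left to 28.
      At 28: no left child.
      At 28: go right to 9.
        9 is a leaf — visit 9.
      Visit 28.
    At 6: go right to 37.
      At 37: no left child.
      At 37: go right to 22.
        At 22: no left child.
        At 22: go right to 29.
          29 is a leaf — visit 29.
        Visit 22.
      Visit 37.
    Visit 6.
  Visit 27.
At 14: go right to 3.
  3 is a leaf — visit 3.
Visit 14.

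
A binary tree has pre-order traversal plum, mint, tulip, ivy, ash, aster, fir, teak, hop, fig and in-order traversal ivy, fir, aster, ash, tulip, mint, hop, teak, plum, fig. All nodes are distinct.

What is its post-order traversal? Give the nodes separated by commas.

fir, aster, ash, ivy, tulip, hop, teak, mint, fig, plum

The first element of pre-order is the root; it splits in-order into left and right subtrees.
Root plum: left subtree has 8 nodes {ivy, fir, aster, ash, tulip, mint, hop, teak}, right has 1 {fig}.
  Root mint: left subtree has 5 nodes {ivy, fir, aster, ash, tulip}, right has 2 {hop, teak}.
    Root tulip: left subtree has 4 nodes {ivy, fir, aster, ash}, right has 0 { }.
      Root ivy: left subtree has 0 nodes { }, right has 3 {fir, aster, ash}.
        Root ash: left subtree has 2 nodes {fir, aster}, right has 0 { }.
          Root aster: left subtree has 1 node {fir}, right has 0 { }.
    Root teak: left subtree has 1 node {hop}, right has 0 { }.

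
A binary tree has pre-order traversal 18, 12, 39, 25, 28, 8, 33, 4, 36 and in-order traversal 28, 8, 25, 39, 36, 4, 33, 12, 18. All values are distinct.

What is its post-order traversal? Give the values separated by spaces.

The first element of pre-order is the root; it splits in-order into left and right subtrees.
Root 18: left subtree has 8 nodes {28, 8, 25, 39, 36, 4, 33, 12}, right has 0 { }.
  Root 12: left subtree has 7 nodes {28, 8, 25, 39, 36, 4, 33}, right has 0 { }.
    Root 39: left subtree has 3 nodes {28, 8, 25}, right has 3 {36, 4, 33}.
      Root 25: left subtree has 2 nodes {28, 8}, right has 0 { }.
        Root 28: left subtree has 0 nodes { }, right has 1 {8}.
      Root 33: left subtree has 2 nodes {36, 4}, right has 0 { }.
        Root 4: left subtree has 1 node {36}, right has 0 { }.

8 28 25 36 4 33 39 12 18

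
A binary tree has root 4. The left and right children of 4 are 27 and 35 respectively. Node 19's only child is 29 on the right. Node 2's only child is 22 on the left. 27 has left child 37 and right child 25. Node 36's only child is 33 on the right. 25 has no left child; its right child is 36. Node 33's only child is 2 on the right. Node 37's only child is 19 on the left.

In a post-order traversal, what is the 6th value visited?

Post-order visits the left subtree, then the right subtree, then the node.
At 4: go left to 27.
  At 27: go left to 37.
    At 37: go left to 19.
      At 19: no left child.
      At 19: go right to 29.
        29 is a leaf — visit 29.
      Visit 19.
    At 37: no right child.
    Visit 37.
  At 27: go right to 25.
    At 25: no left child.
    At 25: go right to 36.
      At 36: no left child.
      At 36: go right to 33.
        At 33: no left child.
        At 33: go right to 2.
          At 2: go left to 22.
            22 is a leaf — visit 22.
          At 2: no right child.
          Visit 2.
        Visit 33.
      Visit 36.
    Visit 25.
  Visit 27.
At 4: go right to 35.
  35 is a leaf — visit 35.
Visit 4.
Full post-order sequence: 29, 19, 37, 22, 2, 33, 36, 25, 27, 35, 4.

33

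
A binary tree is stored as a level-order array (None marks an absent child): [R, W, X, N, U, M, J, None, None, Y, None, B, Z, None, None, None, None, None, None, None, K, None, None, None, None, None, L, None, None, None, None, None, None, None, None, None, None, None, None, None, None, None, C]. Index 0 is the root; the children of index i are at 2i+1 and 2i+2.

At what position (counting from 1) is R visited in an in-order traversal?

In-order visits the left subtree, then the node, then the right subtree.
At R: go left to W.
  At W: go left to N.
    N is a leaf — visit N.
  Visit W.
  At W: go right to U.
    At U: go left to Y.
      At Y: no left child.
      Visit Y.
      At Y: go right to K.
        At K: no left child.
        Visit K.
        At K: go right to C.
          C is a leaf — visit C.
    Visit U.
    At U: no right child.
Visit R.
At R: go right to X.
  At X: go left to M.
    At M: go left to B.
      B is a leaf — visit B.
    Visit M.
    At M: go right to Z.
      At Z: no left child.
      Visit Z.
      At Z: go right to L.
        L is a leaf — visit L.
  Visit X.
  At X: go right to J.
    J is a leaf — visit J.
Full in-order sequence: N, W, Y, K, C, U, R, B, M, Z, L, X, J.

7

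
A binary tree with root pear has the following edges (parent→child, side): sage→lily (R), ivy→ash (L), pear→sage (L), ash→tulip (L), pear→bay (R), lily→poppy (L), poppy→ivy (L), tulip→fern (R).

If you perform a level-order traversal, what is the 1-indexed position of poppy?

5

Level-order visits nodes level by level from the root, left to right within each level.
Level 0: pear
Level 1: sage, bay
Level 2: lily
Level 3: poppy
Level 4: ivy
Level 5: ash
Level 6: tulip
Level 7: fern
Full level-order sequence: pear, sage, bay, lily, poppy, ivy, ash, tulip, fern.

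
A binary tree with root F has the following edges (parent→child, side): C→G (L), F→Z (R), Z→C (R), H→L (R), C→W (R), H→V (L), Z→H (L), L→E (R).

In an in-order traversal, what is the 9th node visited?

In-order visits the left subtree, then the node, then the right subtree.
At F: no left child.
Visit F.
At F: go right to Z.
  At Z: go left to H.
    At H: go left to V.
      V is a leaf — visit V.
    Visit H.
    At H: go right to L.
      At L: no left child.
      Visit L.
      At L: go right to E.
        E is a leaf — visit E.
  Visit Z.
  At Z: go right to C.
    At C: go left to G.
      G is a leaf — visit G.
    Visit C.
    At C: go right to W.
      W is a leaf — visit W.
Full in-order sequence: F, V, H, L, E, Z, G, C, W.

W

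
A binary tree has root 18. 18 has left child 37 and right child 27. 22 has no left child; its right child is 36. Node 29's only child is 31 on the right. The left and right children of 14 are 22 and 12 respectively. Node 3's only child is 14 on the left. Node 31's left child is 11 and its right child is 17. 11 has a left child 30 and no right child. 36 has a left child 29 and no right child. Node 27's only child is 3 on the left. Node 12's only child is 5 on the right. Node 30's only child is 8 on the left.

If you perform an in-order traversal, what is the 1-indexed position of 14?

In-order visits the left subtree, then the node, then the right subtree.
At 18: go left to 37.
  37 is a leaf — visit 37.
Visit 18.
At 18: go right to 27.
  At 27: go left to 3.
    At 3: go left to 14.
      At 14: go left to 22.
        At 22: no left child.
        Visit 22.
        At 22: go right to 36.
          At 36: go left to 29.
            At 29: no left child.
            Visit 29.
            At 29: go right to 31.
              At 31: go left to 11.
                At 11: go left to 30.
                  At 30: go left to 8.
                    8 is a leaf — visit 8.
                  Visit 30.
                  At 30: no right child.
                Visit 11.
                At 11: no right child.
              Visit 31.
              At 31: go right to 17.
                17 is a leaf — visit 17.
          Visit 36.
          At 36: no right child.
      Visit 14.
      At 14: go right to 12.
        At 12: no left child.
        Visit 12.
        At 12: go right to 5.
          5 is a leaf — visit 5.
    Visit 3.
    At 3: no right child.
  Visit 27.
  At 27: no right child.
Full in-order sequence: 37, 18, 22, 29, 8, 30, 11, 31, 17, 36, 14, 12, 5, 3, 27.

11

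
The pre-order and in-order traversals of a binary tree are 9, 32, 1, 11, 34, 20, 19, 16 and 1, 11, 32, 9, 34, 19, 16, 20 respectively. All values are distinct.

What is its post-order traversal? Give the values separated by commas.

11, 1, 32, 16, 19, 20, 34, 9

The first element of pre-order is the root; it splits in-order into left and right subtrees.
Root 9: left subtree has 3 nodes {1, 11, 32}, right has 4 {34, 19, 16, 20}.
  Root 32: left subtree has 2 nodes {1, 11}, right has 0 { }.
    Root 1: left subtree has 0 nodes { }, right has 1 {11}.
  Root 34: left subtree has 0 nodes { }, right has 3 {19, 16, 20}.
    Root 20: left subtree has 2 nodes {19, 16}, right has 0 { }.
      Root 19: left subtree has 0 nodes { }, right has 1 {16}.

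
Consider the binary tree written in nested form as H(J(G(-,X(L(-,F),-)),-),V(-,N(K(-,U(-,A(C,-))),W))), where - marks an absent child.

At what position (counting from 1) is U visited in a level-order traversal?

10

Level-order visits nodes level by level from the root, left to right within each level.
Level 0: H
Level 1: J, V
Level 2: G, N
Level 3: X, K, W
Level 4: L, U
Level 5: F, A
Level 6: C
Full level-order sequence: H, J, V, G, N, X, K, W, L, U, F, A, C.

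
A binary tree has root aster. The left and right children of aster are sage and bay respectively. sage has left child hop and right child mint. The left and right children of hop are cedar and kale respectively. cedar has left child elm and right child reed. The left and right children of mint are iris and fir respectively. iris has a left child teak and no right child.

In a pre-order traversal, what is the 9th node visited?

iris

Pre-order visits the node, then its left subtree, then its right subtree.
Visit aster.
At aster: go left to sage.
  Visit sage.
  At sage: go left to hop.
    Visit hop.
    At hop: go left to cedar.
      Visit cedar.
      At cedar: go left to elm.
        elm is a leaf — visit elm.
      At cedar: go right to reed.
        reed is a leaf — visit reed.
    At hop: go right to kale.
      kale is a leaf — visit kale.
  At sage: go right to mint.
    Visit mint.
    At mint: go left to iris.
      Visit iris.
      At iris: go left to teak.
        teak is a leaf — visit teak.
      At iris: no right child.
    At mint: go right to fir.
      fir is a leaf — visit fir.
At aster: go right to bay.
  bay is a leaf — visit bay.
Full pre-order sequence: aster, sage, hop, cedar, elm, reed, kale, mint, iris, teak, fir, bay.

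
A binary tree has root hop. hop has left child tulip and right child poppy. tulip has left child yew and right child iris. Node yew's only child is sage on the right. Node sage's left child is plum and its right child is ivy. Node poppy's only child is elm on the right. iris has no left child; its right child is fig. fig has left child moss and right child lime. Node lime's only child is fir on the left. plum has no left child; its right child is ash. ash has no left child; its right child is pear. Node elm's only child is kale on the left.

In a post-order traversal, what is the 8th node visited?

fir

Post-order visits the left subtree, then the right subtree, then the node.
At hop: go left to tulip.
  At tulip: go left to yew.
    At yew: no left child.
    At yew: go right to sage.
      At sage: go left to plum.
        At plum: no left child.
        At plum: go right to ash.
          At ash: no left child.
          At ash: go right to pear.
            pear is a leaf — visit pear.
          Visit ash.
        Visit plum.
      At sage: go right to ivy.
        ivy is a leaf — visit ivy.
      Visit sage.
    Visit yew.
  At tulip: go right to iris.
    At iris: no left child.
    At iris: go right to fig.
      At fig: go left to moss.
        moss is a leaf — visit moss.
      At fig: go right to lime.
        At lime: go left to fir.
          fir is a leaf — visit fir.
        At lime: no right child.
        Visit lime.
      Visit fig.
    Visit iris.
  Visit tulip.
At hop: go right to poppy.
  At poppy: no left child.
  At poppy: go right to elm.
    At elm: go left to kale.
      kale is a leaf — visit kale.
    At elm: no right child.
    Visit elm.
  Visit poppy.
Visit hop.
Full post-order sequence: pear, ash, plum, ivy, sage, yew, moss, fir, lime, fig, iris, tulip, kale, elm, poppy, hop.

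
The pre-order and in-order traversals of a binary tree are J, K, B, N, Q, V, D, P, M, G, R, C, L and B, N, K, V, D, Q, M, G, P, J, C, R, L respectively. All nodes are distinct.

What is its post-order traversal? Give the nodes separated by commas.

The first element of pre-order is the root; it splits in-order into left and right subtrees.
Root J: left subtree has 9 nodes {B, N, K, V, D, Q, M, G, P}, right has 3 {C, R, L}.
  Root K: left subtree has 2 nodes {B, N}, right has 6 {V, D, Q, M, G, P}.
    Root B: left subtree has 0 nodes { }, right has 1 {N}.
    Root Q: left subtree has 2 nodes {V, D}, right has 3 {M, G, P}.
      Root V: left subtree has 0 nodes { }, right has 1 {D}.
      Root P: left subtree has 2 nodes {M, G}, right has 0 { }.
        Root M: left subtree has 0 nodes { }, right has 1 {G}.
  Root R: left subtree has 1 node {C}, right has 1 {L}.

N, B, D, V, G, M, P, Q, K, C, L, R, J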